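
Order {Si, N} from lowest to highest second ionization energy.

Si < N

Consider each +1 ion: Si⁺ still has 3 valence electrons; N⁺ still has 4 valence electrons.
All are still removing valence electrons, so compare the +1 ions as you would atoms: IE_2 generally rises across a period (higher Z_eff) and falls down a group (larger shell), subject to the usual subshell exceptions.
Valence configurations: Si⁺ [Ne]3s²3p¹, N⁺ [He]2s²2p².
Tabulated IE_2 (kJ/mol): Si 1577, N 2856.
Putting it together, IE_2: Si < N.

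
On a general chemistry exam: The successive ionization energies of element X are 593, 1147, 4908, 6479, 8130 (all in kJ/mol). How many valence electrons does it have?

Look for the largest jump between consecutive ionization energies: IE3/IE2 ≈ 4.3, far larger than any earlier ratio.
That jump marks the point where a core electron is being removed. So the atom has 2 valence electrons.

2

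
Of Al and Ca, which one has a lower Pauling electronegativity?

Ca

Al is in period 3, group 13; Ca is in period 4, group 2.
Smaller atoms with higher effective nuclear charge are more electronegative.
These span different periods and groups, so the two trends combine.
Al > Ca: relative to Ca, both the across-period and down-group shifts push Al's electronegativity up.
Tabulated electronegativity (Pauling): Al 1.61, Ca 1.00.
So Ca has the lower Pauling electronegativity (Ca < Al).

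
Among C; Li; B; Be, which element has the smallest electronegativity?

Li

Li is in period 2, group 1; Be is in period 2, group 2; B is in period 2, group 13; C is in period 2, group 14.
EN rises left→right (higher Z_eff, smaller atoms) and falls top→bottom (larger, more shielded atoms).
All lie in period 2, so electronegativity increases left to right.
The smallest electronegativity among these belongs to Li.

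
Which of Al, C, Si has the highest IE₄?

Al

IE_4 is the cost of taking one more electron from the +3 cation: Al³⁺ is the bare [Ne] core; C³⁺ still has 1 valence electron; Si³⁺ still has 1 valence electron.
Breaking into a closed-shell core is much more expensive than removing a leftover valence electron — Al has the largest IE_4 here.
Valence configurations: C³⁺ [He]2s¹, Si³⁺ [Ne]3s¹.
Approximate IE_4 values (kJ/mol): Al 11577, C 6223, Si 4356.
Putting it together, IE_4: Si < C < Al.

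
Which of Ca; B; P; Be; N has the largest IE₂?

N

After 1 electron has been removed, what remains? Ca⁺ still has 1 valence electron; B⁺ still has 2 valence electrons; P⁺ still has 4 valence electrons; Be⁺ still has 1 valence electron; N⁺ still has 4 valence electrons.
All are still removing valence electrons, so compare the +1 ions as you would atoms: IE_2 generally rises across a period (higher Z_eff) and falls down a group (larger shell), subject to the usual subshell exceptions.
Valence configurations: Ca⁺ [Ar]4s¹, B⁺ [He]2s², P⁺ [Ne]3s²3p², Be⁺ [He]2s¹, N⁺ [He]2s²2p².
Tabulated IE_2 (kJ/mol): Ca 1145, B 2427, P 1907, Be 1757, N 2856.
Putting it together, IE_2: Ca < Be < P < B < N.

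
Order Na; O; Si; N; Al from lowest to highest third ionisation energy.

Al < Si < N < O < Na

The third ionization energy removes an electron from the +2 ion. For each element: Na²⁺ is already 1 electron into the core; O²⁺ still has 4 valence electrons; Si²⁺ still has 2 valence electrons; N²⁺ still has 3 valence electrons; Al²⁺ still has 1 valence electron.
Breaking into a closed-shell core is much more expensive than removing a leftover valence electron — Na has the largest IE_3 here.
Valence configurations: O²⁺ [He]2s²2p², Si²⁺ [Ne]3s², N²⁺ [He]2s²2p¹, Al²⁺ [Ne]3s¹.
Tabulated IE_3 (kJ/mol): Na 6910, O 5300, Si 3232, N 4578, Al 2745.
Putting it together, IE_3: Al < Si < N < O < Na.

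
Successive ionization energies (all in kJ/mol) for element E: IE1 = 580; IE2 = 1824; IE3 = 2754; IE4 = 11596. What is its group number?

Group 13

Look for the largest jump between consecutive ionization energies: IE4/IE3 ≈ 4.2, far larger than any earlier ratio.
That jump marks the point where a core electron is being removed. So the atom has 3 valence electrons.
A main-group element with 3 valence electrons is in group 13.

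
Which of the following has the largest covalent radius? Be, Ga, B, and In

In

Be is in period 2, group 2; B is in period 2, group 13; Ga is in period 4, group 13; In is in period 5, group 13.
Moving right in a period, electrons are added to the same shell under a stronger nuclear pull, so atoms get smaller; moving down, a new shell is opened and atoms get larger.
Neither a single period nor a single group — weigh both effects.
Be > B: Be lies to the left of B in period 2, so the across-period effect alone puts Be larger.
Ga > Be: the two effects oppose for this pair; the down-group effect wins (124 vs 102 pm).
In > Ga: In sits below Ga in group 13, so the down-group effect alone puts In larger.
Approximate values (pm): Be 102, B 85, Ga 124, In 142.
The largest covalent radius among these belongs to In.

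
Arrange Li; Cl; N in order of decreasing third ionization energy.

Li > N > Cl

After 2 electrons have been removed, what remains? Li²⁺ is already 1 electron into the core; Cl²⁺ still has 5 valence electrons; N²⁺ still has 3 valence electrons.
Pulling an electron out of a noble-gas core costs far more than removing a remaining valence electron, so Li sits at the high end of IE_3.
Valence configurations: Cl²⁺ [Ne]3s²3p³, N²⁺ [He]2s²2p¹.
Approximate IE_3 values (kJ/mol): Li 11815, Cl 3822, N 4578.
So the third ionization energies run Cl < N < Li.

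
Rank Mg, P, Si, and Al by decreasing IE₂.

Consider each +1 ion: Mg⁺ still has 1 valence electron; P⁺ still has 4 valence electrons; Si⁺ still has 3 valence electrons; Al⁺ still has 2 valence electrons.
All are still removing valence electrons, so compare the +1 ions as you would atoms: IE_2 generally rises across a period (higher Z_eff) and falls down a group (larger shell), subject to the usual subshell exceptions.
Valence configurations: Mg⁺ [Ne]3s¹, P⁺ [Ne]3s²3p², Si⁺ [Ne]3s²3p¹, Al⁺ [Ne]3s².
Si⁺ loses a lone 3p electron whereas Al⁺ must break into a filled 3s² pair, so IE_2(Al) > IE_2(Si) even though Si has the higher nuclear charge.
The numbers (kJ/mol): Mg 1451, P 1907, Si 1577, Al 1817.
So the second ionization energies run Mg < Si < Al < P.

P, Al, Si, Mg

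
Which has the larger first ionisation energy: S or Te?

S is in period 3, group 16; Te is in period 5, group 16.
IE₁ increases left→right with effective nuclear charge and decreases top→bottom as the valence shell moves farther out.
All are in group 16, so first ionization energy increases up the group.
So S has the larger first ionisation energy (S > Te).

S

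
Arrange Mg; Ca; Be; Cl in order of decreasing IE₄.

Be, Mg, Ca, Cl

Consider each +3 ion: Mg³⁺ is already 1 electron into the core; Ca³⁺ is already 1 electron into the core; Be³⁺ is already 1 electron into the core; Cl³⁺ still has 4 valence electrons.
Core electrons are held far more tightly than valence electrons, so Ca, Mg and Be top the IE_4 order.
Approximate IE_4 values (kJ/mol): Mg 10543, Ca 6491, Be 21007, Cl 5159.
Hence IE_4: Cl < Ca < Mg < Be.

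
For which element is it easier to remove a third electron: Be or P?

P

IE_3 is the cost of taking one more electron from the +2 cation: Be²⁺ is the bare [He] core; P²⁺ still has 3 valence electrons.
Breaking into a closed-shell core is much more expensive than removing a leftover valence electron — Be has the largest IE_3 here.
The numbers (kJ/mol): Be 14849, P 2914.
Hence IE_3: P < Be.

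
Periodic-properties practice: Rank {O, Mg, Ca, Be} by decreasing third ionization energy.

The third ionization energy removes an electron from the +2 ion. For each element: O²⁺ still has 4 valence electrons; Mg²⁺ is the bare [Ne] core; Ca²⁺ is the bare [Ar] core; Be²⁺ is the bare [He] core.
Usually core removal costs more than valence removal, but here the competition is close: a tightly held n=2 valence electron can cost more to remove than an n=3 core electron, so the actual values have to decide it.
Tabulated IE_3 (kJ/mol): O 5300, Mg 7733, Ca 4912, Be 14849.
So the third ionization energies run Ca < O < Mg < Be.

Be > Mg > O > Ca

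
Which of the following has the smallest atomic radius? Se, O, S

O

O is in period 2, group 16; S is in period 3, group 16; Se is in period 4, group 16.
Moving right in a period, electrons are added to the same shell under a stronger nuclear pull, so atoms get smaller; moving down, a new shell is opened and atoms get larger.
All are in group 16, so atomic radius increases down the group.
The smallest atomic radius among these belongs to O.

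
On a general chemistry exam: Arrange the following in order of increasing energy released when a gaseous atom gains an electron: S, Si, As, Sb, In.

In < As < Sb < Si < S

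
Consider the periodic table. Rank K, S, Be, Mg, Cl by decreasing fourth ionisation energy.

After 3 electrons have been removed, what remains? K³⁺ is already 2 electrons into the core; S³⁺ still has 3 valence electrons; Be³⁺ is already 1 electron into the core; Mg³⁺ is already 1 electron into the core; Cl³⁺ still has 4 valence electrons.
Core electrons are held far more tightly than valence electrons, so K, Mg and Be top the IE_4 order.
Valence configurations: S³⁺ [Ne]3s²3p¹, Cl³⁺ [Ne]3s²3p².
The numbers (kJ/mol): K 5877, S 4556, Be 21007, Mg 10543, Cl 5159.
Hence IE_4: S < Cl < K < Mg < Be.

Be > Mg > K > Cl > S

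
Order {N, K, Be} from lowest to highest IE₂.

Be < N < K

Consider each +1 ion: N⁺ still has 4 valence electrons; K⁺ is the bare [Ar] core; Be⁺ still has 1 valence electron.
Breaking into a closed-shell core is much more expensive than removing a leftover valence electron — K has the largest IE_2 here.
Valence configurations: N⁺ [He]2s²2p², Be⁺ [He]2s¹.
The numbers (kJ/mol): N 2856, K 3052, Be 1757.
Putting it together, IE_2: Be < N < K.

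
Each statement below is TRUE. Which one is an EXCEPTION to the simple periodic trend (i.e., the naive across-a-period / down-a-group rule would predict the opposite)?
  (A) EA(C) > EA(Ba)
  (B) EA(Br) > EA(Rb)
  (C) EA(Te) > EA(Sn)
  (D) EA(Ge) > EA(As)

(D)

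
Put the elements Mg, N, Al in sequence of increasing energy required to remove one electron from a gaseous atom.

Al, Mg, N

N is in period 2, group 15; Mg is in period 3, group 2; Al is in period 3, group 13.
Removing the outermost electron gets harder across a period and easier down a group.
Neither a single period nor a single group — weigh both effects.
Mg > Al: this pair runs against the simple trend — see the exception note.
N > Mg: relative to Mg, both the across-period and down-group shifts push N's first ionization energy up.
Note the exception: Mg has a higher first ionization energy than Al, contrary to the simple trend — Al's single 3p electron is easier to remove than one from Mg's filled 3s².
For reference (kJ/mol): N 1402, Mg 738, Al 578.
So from lowest to highest: Al < Mg < N.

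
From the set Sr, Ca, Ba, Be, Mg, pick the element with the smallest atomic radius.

Be is in period 2, group 2; Mg is in period 3, group 2; Ca is in period 4, group 2; Sr is in period 5, group 2; Ba is in period 6, group 2.
Across a period the added protons contract the valence shell; down a group each new principal shell makes the atom larger.
All are in group 2, so atomic radius increases down the group.
The smallest atomic radius among these belongs to Be.

Be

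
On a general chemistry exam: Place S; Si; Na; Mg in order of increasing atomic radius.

S < Si < Mg < Na

Moving right in a period, electrons are added to the same shell under a stronger nuclear pull, so atoms get smaller; moving down, a new shell is opened and atoms get larger.
All lie in period 3, so atomic radius increases right to left.
So from smallest to largest: S < Si < Mg < Na.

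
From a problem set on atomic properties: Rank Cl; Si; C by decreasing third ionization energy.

C > Cl > Si

IE_3 is the cost of taking one more electron from the +2 cation: Cl²⁺ still has 5 valence electrons; Si²⁺ still has 2 valence electrons; C²⁺ still has 2 valence electrons.
All are still removing valence electrons, so compare the +2 ions as you would atoms: IE_3 generally rises across a period (higher Z_eff) and falls down a group (larger shell), subject to the usual subshell exceptions.
Valence configurations: Cl²⁺ [Ne]3s²3p³, Si²⁺ [Ne]3s², C²⁺ [He]2s².
Tabulated IE_3 (kJ/mol): Cl 3822, Si 3232, C 4620.
So the third ionization energies run Si < Cl < C.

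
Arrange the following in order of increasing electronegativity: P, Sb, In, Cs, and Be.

Cs, Be, In, Sb, P

Atoms toward the upper right of the periodic table pull bonding electrons most strongly.
These span different periods and groups, so the two trends combine.
Be > Cs: relative to Cs, both the across-period and down-group shifts push Be's electronegativity up.
In > Be: period and group pull opposite ways; the across-period shift dominates (1.78 vs 1.57).
Sb > In: Sb lies to the right of In in period 5, so the across-period effect alone puts Sb higher.
P > Sb: they share group 15; the group trend gives P the larger value.
Tabulated electronegativity (Pauling): Be 1.57, P 2.19, In 1.78, Sb 2.05, Cs 0.79.
So from lowest to highest: Cs < Be < In < Sb < P.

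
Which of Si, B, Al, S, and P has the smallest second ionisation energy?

Si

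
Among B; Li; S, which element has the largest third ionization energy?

Li

The third ionization energy removes an electron from the +2 ion. For each element: B²⁺ still has 1 valence electron; Li²⁺ is already 1 electron into the core; S²⁺ still has 4 valence electrons.
Breaking into a closed-shell core is much more expensive than removing a leftover valence electron — Li has the largest IE_3 here.
Valence configurations: B²⁺ [He]2s¹, S²⁺ [Ne]3s²3p².
The numbers (kJ/mol): B 3660, Li 11815, S 3357.
So the third ionization energies run S < B < Li.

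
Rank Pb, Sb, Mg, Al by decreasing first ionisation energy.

Sb > Mg > Pb > Al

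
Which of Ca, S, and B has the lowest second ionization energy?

IE_2 is the cost of taking one more electron from the +1 cation: Ca⁺ still has 1 valence electron; S⁺ still has 5 valence electrons; B⁺ still has 2 valence electrons.
All are still removing valence electrons, so compare the +1 ions as you would atoms: IE_2 generally rises across a period (higher Z_eff) and falls down a group (larger shell), subject to the usual subshell exceptions.
Valence configurations: Ca⁺ [Ar]4s¹, S⁺ [Ne]3s²3p³, B⁺ [He]2s².
Tabulated IE_2 (kJ/mol): Ca 1145, S 2252, B 2427.
So the second ionization energies run Ca < S < B.

Ca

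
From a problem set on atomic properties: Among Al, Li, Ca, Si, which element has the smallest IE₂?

Ca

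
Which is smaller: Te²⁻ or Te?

Te

Forming Te²⁻ adds 2 electrons to Te. More electron–electron repulsion in the same shell, with unchanged nuclear charge, lets the cloud expand.
An anion is larger than its parent atom: Te²⁻ > Te.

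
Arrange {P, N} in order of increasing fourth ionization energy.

P, N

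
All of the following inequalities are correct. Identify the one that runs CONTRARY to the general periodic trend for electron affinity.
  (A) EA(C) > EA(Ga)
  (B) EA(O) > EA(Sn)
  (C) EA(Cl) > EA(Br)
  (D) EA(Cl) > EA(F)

The general trend: electron affinity increases across a period and decreases down a group.
(A) C (period 2, group 14) vs Ga (period 4, group 13): the stated order agrees with the simple trend.
(B) O (period 2, group 16) vs Sn (period 5, group 14): the stated order agrees with the simple trend.
(C) Cl (period 3, group 17) vs Br (period 4, group 17): the stated order agrees with the simple trend.
(D) Cl (period 3, group 17) vs F (period 2, group 17): the stated order contradicts the simple trend.
The exception is (D): F's small 2p subshell makes the incoming electron feel strong e⁻–e⁻ repulsion, so Cl actually releases more energy on gaining an electron.

(D)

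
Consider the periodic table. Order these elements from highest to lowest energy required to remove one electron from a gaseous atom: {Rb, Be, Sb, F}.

F > Be > Sb > Rb

Be is in period 2, group 2; F is in period 2, group 17; Rb is in period 5, group 1; Sb is in period 5, group 15.
Across a period the outer electron is held more tightly (higher IE₁); down a group it sits in a higher shell, more shielded, and comes off more easily.
Neither a single period nor a single group — weigh both effects.
Sb > Rb: both are in period 5; the period trend gives Sb the larger value.
Be > Sb: the two effects oppose for this pair; the down-group effect wins (900 vs 831 kJ/mol).
F > Be: F lies to the right of Be in period 2, so the across-period effect alone puts F higher.
Approximate values (kJ/mol): Be 900, F 1681, Rb 403, Sb 831.
So from highest to lowest: F > Be > Sb > Rb.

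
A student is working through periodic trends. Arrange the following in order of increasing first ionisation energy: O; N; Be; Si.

Be is in period 2, group 2; N is in period 2, group 15; O is in period 2, group 16; Si is in period 3, group 14.
IE₁ increases left→right with effective nuclear charge and decreases top→bottom as the valence shell moves farther out.
Neither a single period nor a single group — weigh both effects.
Be > Si: period and group pull opposite ways; the down-group shift dominates (900 vs 786 kJ/mol).
O > Be: both are in period 2; the period trend gives O the larger value.
N > O: this pair runs against the simple trend — see the exception note.
Note the exception: N has a higher first ionization energy than O, contrary to the simple trend — pairing an electron in O's 2p⁴ costs repulsion energy, so O ionizes more easily than half-filled N (2p³).
Approximate values (kJ/mol): Be 900, N 1402, O 1314, Si 786.
So from lowest to highest: Si < Be < O < N.

Si < Be < O < N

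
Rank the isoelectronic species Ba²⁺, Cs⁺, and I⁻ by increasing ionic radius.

All of these have 54 electrons, so size is governed by nuclear charge alone: the more protons, the stronger the pull on the same electron cloud, and the smaller the ion.
Nuclear charges: Ba²⁺ (Z=56), Cs⁺ (Z=55), I⁻ (Z=53).
Smallest to largest: Ba²⁺ < Cs⁺ < I⁻.

Ba²⁺ < Cs⁺ < I⁻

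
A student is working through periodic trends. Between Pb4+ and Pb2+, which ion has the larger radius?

Pb2+

Both ions have Z = 82 protons, but Pb4+ has lost more electrons, so its remaining electrons feel a larger effective nuclear charge per electron and are pulled in more tightly.
Higher positive charge → smaller ion, so Pb2+ > Pb4+.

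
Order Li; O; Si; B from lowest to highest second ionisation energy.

Si < B < O < Li

The second ionization energy removes an electron from the +1 ion. For each element: Li⁺ is the bare [He] core; O⁺ still has 5 valence electrons; Si⁺ still has 3 valence electrons; B⁺ still has 2 valence electrons.
Breaking into a closed-shell core is much more expensive than removing a leftover valence electron — Li has the largest IE_2 here.
Valence configurations: O⁺ [He]2s²2p³, Si⁺ [Ne]3s²3p¹, B⁺ [He]2s².
Approximate IE_2 values (kJ/mol): Li 7298, O 3388, Si 1577, B 2427.
Putting it together, IE_2: Si < B < O < Li.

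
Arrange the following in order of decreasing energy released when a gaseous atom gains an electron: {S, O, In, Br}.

EA tends to increase across a period and decrease down a group, though the pattern is less regular than for IE or radius.
These span different periods and groups, so the two trends combine.
O > In: both effects reinforce here, so O is clearly the higher of the two.
S > O: this pair runs against the simple trend — see the exception note.
Br > S: the two effects oppose for this pair; the across-period effect wins (325 vs 200 kJ/mol).
Note the exception: S has a higher electron affinity than O, contrary to the simple trend — the compact 2p subshell of O repels the added electron more than S's larger 3p does.
Approximate values (kJ/mol): O 141, S 200, Br 325, In 29.
So from highest to lowest: Br > S > O > In.

Br > S > O > In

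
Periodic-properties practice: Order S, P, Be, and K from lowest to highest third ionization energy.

P < S < K < Be

The third ionization energy removes an electron from the +2 ion. For each element: S²⁺ still has 4 valence electrons; P²⁺ still has 3 valence electrons; Be²⁺ is the bare [He] core; K²⁺ is already 1 electron into the core.
Breaking into a closed-shell core is much more expensive than removing a leftover valence electron — K and Be have the largest IE_3 here.
Valence configurations: S²⁺ [Ne]3s²3p², P²⁺ [Ne]3s²3p¹.
The numbers (kJ/mol): S 3357, P 2914, Be 14849, K 4420.
Hence IE_3: P < S < K < Be.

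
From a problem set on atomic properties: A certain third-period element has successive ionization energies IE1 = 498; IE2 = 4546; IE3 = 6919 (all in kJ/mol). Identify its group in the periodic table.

Group 1

Look for the largest jump between consecutive ionization energies: IE2/IE1 ≈ 9.1, far larger than any earlier ratio.
That jump marks the point where a core electron is being removed. So the atom has 1 valence electron.
A main-group element with 1 valence electron is in group 1.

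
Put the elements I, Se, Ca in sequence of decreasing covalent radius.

Ca is in period 4, group 2; Se is in period 4, group 16; I is in period 5, group 17.
Across a period the added protons contract the valence shell; down a group each new principal shell makes the atom larger.
Here both period and group differ, so the two effects have to be weighed against each other.
I > Se: period and group pull opposite ways; the down-group shift dominates (133 vs 116 pm).
Ca > I: the two effects oppose for this pair; the across-period effect wins (171 vs 133 pm).
For reference (pm): Ca 171, Se 116, I 133.
So from largest to smallest: Ca > I > Se.

Ca > I > Se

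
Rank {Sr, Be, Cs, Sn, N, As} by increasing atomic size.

N < Be < As < Sn < Sr < Cs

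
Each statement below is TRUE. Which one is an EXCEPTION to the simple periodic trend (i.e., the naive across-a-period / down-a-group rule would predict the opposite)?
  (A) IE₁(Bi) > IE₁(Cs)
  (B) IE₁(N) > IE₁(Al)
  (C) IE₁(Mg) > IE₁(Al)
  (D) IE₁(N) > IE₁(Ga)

(C)

The general trend: first ionisation energy increases across a period and decreases down a group.
(A) Bi (period 6, group 15) vs Cs (period 6, group 1): the stated order agrees with the simple trend.
(B) N (period 2, group 15) vs Al (period 3, group 13): the stated order agrees with the simple trend.
(C) Mg (period 3, group 2) vs Al (period 3, group 13): the stated order contradicts the simple trend.
(D) N (period 2, group 15) vs Ga (period 4, group 13): the stated order agrees with the simple trend.
The exception is (C): Al's single 3p electron is easier to remove than one from Mg's filled 3s².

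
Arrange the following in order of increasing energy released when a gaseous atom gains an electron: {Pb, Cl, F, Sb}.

F is in period 2, group 17; Cl is in period 3, group 17; Sb is in period 5, group 15; Pb is in period 6, group 14.
EA tends to increase across a period and decrease down a group, though the pattern is less regular than for IE or radius.
Neither a single period nor a single group — weigh both effects.
Sb > Pb: relative to Pb, both the across-period and down-group shifts push Sb's electron affinity up.
F > Sb: relative to Sb, both the across-period and down-group shifts push F's electron affinity up.
Cl > F: this pair runs against the simple trend — see the exception note.
Note the exception: Cl has a higher electron affinity than F, contrary to the simple trend — F's small 2p subshell makes the incoming electron feel strong e⁻–e⁻ repulsion, so Cl actually releases more energy on gaining an electron.
Tabulated electron affinity (kJ/mol): F 328, Cl 349, Sb 103, Pb 35.
So from lowest to highest: Pb < Sb < F < Cl.

Pb, Sb, F, Cl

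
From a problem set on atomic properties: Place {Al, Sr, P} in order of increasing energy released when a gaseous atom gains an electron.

Sr, Al, P

Atoms with high Z_eff and room in the valence shell (especially the halogens) have the most exothermic electron affinities.
These span different periods and groups, so the two trends combine.
Al > Sr: both effects reinforce here, so Al is clearly the higher of the two.
P > Al: P lies to the right of Al in period 3, so the across-period effect alone puts P higher.
Approximate values (kJ/mol): Al 42, P 72, Sr 5.
So from lowest to highest: Sr < Al < P.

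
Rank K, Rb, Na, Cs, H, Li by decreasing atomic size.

Cs, Rb, K, Na, Li, H

H is in period 1, group 1; Li is in period 2, group 1; Na is in period 3, group 1; K is in period 4, group 1; Rb is in period 5, group 1; Cs is in period 6, group 1.
Radius decreases left→right (rising Z_eff, same n) and increases top→bottom (higher n).
All are in group 1, so atomic radius increases down the group.
So from largest to smallest: Cs > Rb > K > Na > Li > H.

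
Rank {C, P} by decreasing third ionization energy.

C, P

Consider each +2 ion: C²⁺ still has 2 valence electrons; P²⁺ still has 3 valence electrons.
All are still removing valence electrons, so compare the +2 ions as you would atoms: IE_3 generally rises across a period (higher Z_eff) and falls down a group (larger shell), subject to the usual subshell exceptions.
Valence configurations: C²⁺ [He]2s², P²⁺ [Ne]3s²3p¹.
The numbers (kJ/mol): C 4620, P 2914.
Hence IE_3: P < C.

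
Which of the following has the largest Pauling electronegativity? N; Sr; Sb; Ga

N is in period 2, group 15; Ga is in period 4, group 13; Sr is in period 5, group 2; Sb is in period 5, group 15.
EN rises left→right (higher Z_eff, smaller atoms) and falls top→bottom (larger, more shielded atoms).
Neither a single period nor a single group — weigh both effects.
Ga > Sr: both effects reinforce here, so Ga is clearly the higher of the two.
Sb > Ga: the two effects oppose for this pair; the across-period effect wins (2.05 vs 1.81).
N > Sb: N sits above Sb in group 15, so the down-group effect alone puts N higher.
Approximate values (Pauling): N 3.04, Ga 1.81, Sr 0.95, Sb 2.05.
The largest Pauling electronegativity among these belongs to N.

N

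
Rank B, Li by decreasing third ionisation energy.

Li, B

After 2 electrons have been removed, what remains? B²⁺ still has 1 valence electron; Li²⁺ is already 1 electron into the core.
Core electrons are held far more tightly than valence electrons, so Li tops the IE_3 order.
The numbers (kJ/mol): B 3660, Li 11815.
Overall IE_3 order: B < Li.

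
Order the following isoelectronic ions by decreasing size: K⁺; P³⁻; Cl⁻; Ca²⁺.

All of these have 18 electrons, so size is governed by nuclear charge alone: the more protons, the stronger the pull on the same electron cloud, and the smaller the ion.
Nuclear charges: Ca²⁺ (Z=20), K⁺ (Z=19), Cl⁻ (Z=17), P³⁻ (Z=15).
Largest to smallest: P³⁻ > Cl⁻ > K⁺ > Ca²⁺.

P³⁻, Cl⁻, K⁺, Ca²⁺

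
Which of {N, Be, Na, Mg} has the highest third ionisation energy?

Be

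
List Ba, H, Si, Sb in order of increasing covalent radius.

H, Si, Sb, Ba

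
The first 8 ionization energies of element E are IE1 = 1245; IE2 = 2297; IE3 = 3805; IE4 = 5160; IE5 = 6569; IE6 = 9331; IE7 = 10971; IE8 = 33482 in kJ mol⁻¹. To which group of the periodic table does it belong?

Look for the largest jump between consecutive ionization energies: IE8/IE7 ≈ 3.1, far larger than any earlier ratio.
That jump marks the point where a core electron is being removed. So the atom has 7 valence electrons.
A main-group element with 7 valence electrons is in group 17.

Group 17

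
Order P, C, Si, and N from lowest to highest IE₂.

The second ionization energy removes an electron from the +1 ion. For each element: P⁺ still has 4 valence electrons; C⁺ still has 3 valence electrons; Si⁺ still has 3 valence electrons; N⁺ still has 4 valence electrons.
All are still removing valence electrons, so compare the +1 ions as you would atoms: IE_2 generally rises across a period (higher Z_eff) and falls down a group (larger shell), subject to the usual subshell exceptions.
Valence configurations: P⁺ [Ne]3s²3p², C⁺ [He]2s²2p¹, Si⁺ [Ne]3s²3p¹, N⁺ [He]2s²2p².
Tabulated IE_2 (kJ/mol): P 1907, C 2353, Si 1577, N 2856.
Overall IE_2 order: Si < P < C < N.

Si, P, C, N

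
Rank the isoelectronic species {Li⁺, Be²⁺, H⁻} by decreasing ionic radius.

H⁻ > Li⁺ > Be²⁺

All of these have 2 electrons, so size is governed by nuclear charge alone: the more protons, the stronger the pull on the same electron cloud, and the smaller the ion.
Nuclear charges: Be²⁺ (Z=4), Li⁺ (Z=3), H⁻ (Z=1).
Largest to smallest: H⁻ > Li⁺ > Be²⁺.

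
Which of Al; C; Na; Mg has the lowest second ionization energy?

Mg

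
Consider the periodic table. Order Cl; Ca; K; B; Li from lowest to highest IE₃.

B, Cl, K, Ca, Li

IE_3 is the cost of taking one more electron from the +2 cation: Cl²⁺ still has 5 valence electrons; Ca²⁺ is the bare [Ar] core; K²⁺ is already 1 electron into the core; B²⁺ still has 1 valence electron; Li²⁺ is already 1 electron into the core.
Breaking into a closed-shell core is much more expensive than removing a leftover valence electron — K, Ca and Li have the largest IE_3 here.
Valence configurations: Cl²⁺ [Ne]3s²3p³, B²⁺ [He]2s¹.
Approximate IE_3 values (kJ/mol): Cl 3822, Ca 4912, K 4420, B 3660, Li 11815.
Overall IE_3 order: B < Cl < K < Ca < Li.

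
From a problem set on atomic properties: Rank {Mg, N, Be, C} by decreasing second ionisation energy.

N > C > Be > Mg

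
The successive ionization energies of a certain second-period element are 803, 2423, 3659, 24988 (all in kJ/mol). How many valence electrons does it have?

3

Look for the largest jump between consecutive ionization energies: IE4/IE3 ≈ 6.8, far larger than any earlier ratio.
That jump marks the point where a core electron is being removed. So the atom has 3 valence electrons.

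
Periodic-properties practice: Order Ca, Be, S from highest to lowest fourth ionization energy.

Be, Ca, S

IE_4 is the cost of taking one more electron from the +3 cation: Ca³⁺ is already 1 electron into the core; Be³⁺ is already 1 electron into the core; S³⁺ still has 3 valence electrons.
Pulling an electron out of a noble-gas core costs far more than removing a remaining valence electron, so Ca and Be sit at the high end of IE_4.
The numbers (kJ/mol): Ca 6491, Be 21007, S 4556.
Overall IE_4 order: S < Ca < Be.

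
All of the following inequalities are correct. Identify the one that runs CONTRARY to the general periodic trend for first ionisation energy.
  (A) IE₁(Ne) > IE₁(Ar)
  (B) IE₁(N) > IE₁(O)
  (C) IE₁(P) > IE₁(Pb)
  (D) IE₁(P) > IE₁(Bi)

The general trend: first ionisation energy increases across a period and decreases down a group.
(A) Ne (period 2, group 18) vs Ar (period 3, group 18): the stated order agrees with the simple trend.
(B) N (period 2, group 15) vs O (period 2, group 16): the stated order contradicts the simple trend.
(C) P (period 3, group 15) vs Pb (period 6, group 14): the stated order agrees with the simple trend.
(D) P (period 3, group 15) vs Bi (period 6, group 15): the stated order agrees with the simple trend.
The exception is (B): pairing an electron in O's 2p⁴ costs repulsion energy, so O ionizes more easily than half-filled N (2p³).

(B)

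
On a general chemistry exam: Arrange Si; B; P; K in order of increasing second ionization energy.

Si < P < B < K

After 1 electron has been removed, what remains? Si⁺ still has 3 valence electrons; B⁺ still has 2 valence electrons; P⁺ still has 4 valence electrons; K⁺ is the bare [Ar] core.
Pulling an electron out of a noble-gas core costs far more than removing a remaining valence electron, so K sits at the high end of IE_2.
Valence configurations: Si⁺ [Ne]3s²3p¹, B⁺ [He]2s², P⁺ [Ne]3s²3p².
Tabulated IE_2 (kJ/mol): Si 1577, B 2427, P 1907, K 3052.
Hence IE_2: Si < P < B < K.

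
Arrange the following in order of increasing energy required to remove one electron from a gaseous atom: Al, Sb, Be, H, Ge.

Al < Ge < Sb < Be < H

H is in period 1, group 1; Be is in period 2, group 2; Al is in period 3, group 13; Ge is in period 4, group 14; Sb is in period 5, group 15.
Removing the outermost electron gets harder across a period and easier down a group.
These sit on a diagonal, where the across-period and down-group effects partly cancel.
Ge > Al: period and group pull opposite ways; the across-period shift dominates (762 vs 578 kJ/mol).
Sb > Ge: the two effects oppose for this pair; the across-period effect wins (831 vs 762 kJ/mol).
Be > Sb: period and group pull opposite ways; the down-group shift dominates (900 vs 831 kJ/mol).
H > Be: period and group pull opposite ways; the down-group shift dominates (1312 vs 900 kJ/mol).
Approximate values (kJ/mol): H 1312, Be 900, Al 578, Ge 762, Sb 831.
So from lowest to highest: Al < Ge < Sb < Be < H.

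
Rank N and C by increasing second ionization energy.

Consider each +1 ion: N⁺ still has 4 valence electrons; C⁺ still has 3 valence electrons.
All are still removing valence electrons, so compare the +1 ions as you would atoms: IE_2 generally rises across a period (higher Z_eff) and falls down a group (larger shell), subject to the usual subshell exceptions.
Valence configurations: N⁺ [He]2s²2p², C⁺ [He]2s²2p¹.
The numbers (kJ/mol): N 2856, C 2353.
So the second ionization energies run C < N.

C, N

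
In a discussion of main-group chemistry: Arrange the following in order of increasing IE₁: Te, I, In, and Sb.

In is in period 5, group 13; Sb is in period 5, group 15; Te is in period 5, group 16; I is in period 5, group 17.
First ionization energy rises across a period (greater Z_eff holds electrons more tightly) and falls down a group (valence electrons are farther from the nucleus).
All lie in period 5, so first ionization energy increases left to right.
So from lowest to highest: In < Sb < Te < I.

In < Sb < Te < I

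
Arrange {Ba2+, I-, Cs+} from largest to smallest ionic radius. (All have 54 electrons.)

I-, Cs+, Ba2+

All of these have 54 electrons, so size is governed by nuclear charge alone: the more protons, the stronger the pull on the same electron cloud, and the smaller the ion.
Nuclear charges: Ba2+ (Z=56), Cs+ (Z=55), I- (Z=53).
Largest to smallest: I- > Cs+ > Ba2+.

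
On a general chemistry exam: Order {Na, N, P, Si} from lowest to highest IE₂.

After 1 electron has been removed, what remains? Na⁺ is the bare [Ne] core; N⁺ still has 4 valence electrons; P⁺ still has 4 valence electrons; Si⁺ still has 3 valence electrons.
Core electrons are held far more tightly than valence electrons, so Na tops the IE_2 order.
Valence configurations: N⁺ [He]2s²2p², P⁺ [Ne]3s²3p², Si⁺ [Ne]3s²3p¹.
The numbers (kJ/mol): Na 4562, N 2856, P 1907, Si 1577.
Putting it together, IE_2: Si < P < N < Na.

Si < P < N < Na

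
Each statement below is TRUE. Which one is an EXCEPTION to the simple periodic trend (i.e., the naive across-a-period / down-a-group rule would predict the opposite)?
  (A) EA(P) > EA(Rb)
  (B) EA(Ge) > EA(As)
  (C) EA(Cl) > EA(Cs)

The general trend: electron affinity increases across a period and decreases down a group.
(A) P (period 3, group 15) vs Rb (period 5, group 1): the stated order agrees with the simple trend.
(B) Ge (period 4, group 14) vs As (period 4, group 15): the stated order contradicts the simple trend.
(C) Cl (period 3, group 17) vs Cs (period 6, group 1): the stated order agrees with the simple trend.
The exception is (B): adding an electron to As's half-filled 4p³ is unfavourable, so Ge (4p²) has the more exothermic EA.

(B)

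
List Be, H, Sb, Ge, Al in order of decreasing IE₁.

H > Be > Sb > Ge > Al

H is in period 1, group 1; Be is in period 2, group 2; Al is in period 3, group 13; Ge is in period 4, group 14; Sb is in period 5, group 15.
Removing the outermost electron gets harder across a period and easier down a group.
A diagonal step moves right (one effect) and down (the opposite effect) at once.
Ge > Al: the two effects oppose for this pair; the across-period effect wins (762 vs 578 kJ/mol).
Sb > Ge: period and group pull opposite ways; the across-period shift dominates (831 vs 762 kJ/mol).
Be > Sb: the two effects oppose for this pair; the down-group effect wins (900 vs 831 kJ/mol).
H > Be: period and group pull opposite ways; the down-group shift dominates (1312 vs 900 kJ/mol).
Approximate values (kJ/mol): H 1312, Be 900, Al 578, Ge 762, Sb 831.
So from highest to lowest: H > Be > Sb > Ge > Al.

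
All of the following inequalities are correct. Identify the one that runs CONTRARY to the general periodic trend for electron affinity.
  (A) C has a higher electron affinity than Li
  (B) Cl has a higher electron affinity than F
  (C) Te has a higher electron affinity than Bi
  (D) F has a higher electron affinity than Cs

(B)

The general trend: electron affinity increases across a period and decreases down a group.
(A) C (period 2, group 14) vs Li (period 2, group 1): the stated order agrees with the simple trend.
(B) Cl (period 3, group 17) vs F (period 2, group 17): the stated order contradicts the simple trend.
(C) Te (period 5, group 16) vs Bi (period 6, group 15): the stated order agrees with the simple trend.
(D) F (period 2, group 17) vs Cs (period 6, group 1): the stated order agrees with the simple trend.
The exception is (B): F's small 2p subshell makes the incoming electron feel strong e⁻–e⁻ repulsion, so Cl actually releases more energy on gaining an electron.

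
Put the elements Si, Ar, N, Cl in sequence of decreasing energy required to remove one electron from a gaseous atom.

Ar > N > Cl > Si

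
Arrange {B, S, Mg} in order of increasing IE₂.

Mg < S < B

The second ionization energy removes an electron from the +1 ion. For each element: B⁺ still has 2 valence electrons; S⁺ still has 5 valence electrons; Mg⁺ still has 1 valence electron.
All are still removing valence electrons, so compare the +1 ions as you would atoms: IE_2 generally rises across a period (higher Z_eff) and falls down a group (larger shell), subject to the usual subshell exceptions.
Valence configurations: B⁺ [He]2s², S⁺ [Ne]3s²3p³, Mg⁺ [Ne]3s¹.
Tabulated IE_2 (kJ/mol): B 2427, S 2252, Mg 1451.
Putting it together, IE_2: Mg < S < B.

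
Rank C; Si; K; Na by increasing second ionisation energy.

Si, C, K, Na

The second ionization energy removes an electron from the +1 ion. For each element: C⁺ still has 3 valence electrons; Si⁺ still has 3 valence electrons; K⁺ is the bare [Ar] core; Na⁺ is the bare [Ne] core.
Breaking into a closed-shell core is much more expensive than removing a leftover valence electron — K and Na have the largest IE_2 here.
Valence configurations: C⁺ [He]2s²2p¹, Si⁺ [Ne]3s²3p¹.
Approximate IE_2 values (kJ/mol): C 2353, Si 1577, K 3052, Na 4562.
Putting it together, IE_2: Si < C < K < Na.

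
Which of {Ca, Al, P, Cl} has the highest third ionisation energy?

Ca

After 2 electrons have been removed, what remains? Ca²⁺ is the bare [Ar] core; Al²⁺ still has 1 valence electron; P²⁺ still has 3 valence electrons; Cl²⁺ still has 5 valence electrons.
Pulling an electron out of a noble-gas core costs far more than removing a remaining valence electron, so Ca sits at the high end of IE_3.
Valence configurations: Al²⁺ [Ne]3s¹, P²⁺ [Ne]3s²3p¹, Cl²⁺ [Ne]3s²3p³.
The numbers (kJ/mol): Ca 4912, Al 2745, P 2914, Cl 3822.
Hence IE_3: Al < P < Cl < Ca.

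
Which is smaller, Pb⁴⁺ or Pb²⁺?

Pb⁴⁺

Both ions have Z = 82 protons, but Pb⁴⁺ has lost more electrons, so its remaining electrons feel a larger effective nuclear charge per electron and are pulled in more tightly.
Higher positive charge → smaller ion, so Pb²⁺ > Pb⁴⁺.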